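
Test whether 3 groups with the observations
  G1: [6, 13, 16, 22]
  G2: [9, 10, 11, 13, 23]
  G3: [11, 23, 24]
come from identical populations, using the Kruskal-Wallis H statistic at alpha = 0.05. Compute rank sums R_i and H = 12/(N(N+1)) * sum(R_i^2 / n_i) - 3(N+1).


Step 1: Combine all N = 12 observations and assign midranks.
sorted (value, group, rank): (6,G1,1), (9,G2,2), (10,G2,3), (11,G2,4.5), (11,G3,4.5), (13,G1,6.5), (13,G2,6.5), (16,G1,8), (22,G1,9), (23,G2,10.5), (23,G3,10.5), (24,G3,12)
Step 2: Sum ranks within each group.
R_1 = 24.5 (n_1 = 4)
R_2 = 26.5 (n_2 = 5)
R_3 = 27 (n_3 = 3)
Step 3: H = 12/(N(N+1)) * sum(R_i^2/n_i) - 3(N+1)
     = 12/(12*13) * (24.5^2/4 + 26.5^2/5 + 27^2/3) - 3*13
     = 0.076923 * 533.513 - 39
     = 2.039423.
Step 4: Ties present; correction factor C = 1 - 18/(12^3 - 12) = 0.989510. Corrected H = 2.039423 / 0.989510 = 2.061042.
Step 5: Under H0, H ~ chi^2(2); p-value = 0.356821.
Step 6: alpha = 0.05. fail to reject H0.

H = 2.0610, df = 2, p = 0.356821, fail to reject H0.


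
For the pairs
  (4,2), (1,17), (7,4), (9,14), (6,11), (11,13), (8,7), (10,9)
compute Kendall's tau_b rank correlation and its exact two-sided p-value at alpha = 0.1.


Step 1: Enumerate the 28 unordered pairs (i,j) with i<j and classify each by sign(x_j-x_i) * sign(y_j-y_i).
  (1,2):dx=-3,dy=+15->D; (1,3):dx=+3,dy=+2->C; (1,4):dx=+5,dy=+12->C; (1,5):dx=+2,dy=+9->C
  (1,6):dx=+7,dy=+11->C; (1,7):dx=+4,dy=+5->C; (1,8):dx=+6,dy=+7->C; (2,3):dx=+6,dy=-13->D
  (2,4):dx=+8,dy=-3->D; (2,5):dx=+5,dy=-6->D; (2,6):dx=+10,dy=-4->D; (2,7):dx=+7,dy=-10->D
  (2,8):dx=+9,dy=-8->D; (3,4):dx=+2,dy=+10->C; (3,5):dx=-1,dy=+7->D; (3,6):dx=+4,dy=+9->C
  (3,7):dx=+1,dy=+3->C; (3,8):dx=+3,dy=+5->C; (4,5):dx=-3,dy=-3->C; (4,6):dx=+2,dy=-1->D
  (4,7):dx=-1,dy=-7->C; (4,8):dx=+1,dy=-5->D; (5,6):dx=+5,dy=+2->C; (5,7):dx=+2,dy=-4->D
  (5,8):dx=+4,dy=-2->D; (6,7):dx=-3,dy=-6->C; (6,8):dx=-1,dy=-4->C; (7,8):dx=+2,dy=+2->C
Step 2: C = 16, D = 12, total pairs = 28.
Step 3: tau = (C - D)/(n(n-1)/2) = (16 - 12)/28 = 0.142857.
Step 4: Exact two-sided p-value (enumerate n! = 40320 permutations of y under H0): p = 0.719544.
Step 5: alpha = 0.1. fail to reject H0.

tau_b = 0.1429 (C=16, D=12), p = 0.719544, fail to reject H0.


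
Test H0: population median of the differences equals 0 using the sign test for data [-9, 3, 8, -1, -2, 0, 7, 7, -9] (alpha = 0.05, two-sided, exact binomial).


Step 1: Discard zero differences. Original n = 9; n_eff = number of nonzero differences = 8.
Nonzero differences (with sign): -9, +3, +8, -1, -2, +7, +7, -9
Step 2: Count signs: positive = 4, negative = 4.
Step 3: Under H0: P(positive) = 0.5, so the number of positives S ~ Bin(8, 0.5).
Step 4: Two-sided exact p-value = sum of Bin(8,0.5) probabilities at or below the observed probability = 1.000000.
Step 5: alpha = 0.05. fail to reject H0.

n_eff = 8, pos = 4, neg = 4, p = 1.000000, fail to reject H0.


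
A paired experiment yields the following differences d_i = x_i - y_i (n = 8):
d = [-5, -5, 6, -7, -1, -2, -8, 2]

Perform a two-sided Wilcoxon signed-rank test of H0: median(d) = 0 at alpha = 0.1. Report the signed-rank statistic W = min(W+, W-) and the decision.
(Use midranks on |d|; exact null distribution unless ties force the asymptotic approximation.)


Step 1: Drop any zero differences (none here) and take |d_i|.
|d| = [5, 5, 6, 7, 1, 2, 8, 2]
Step 2: Midrank |d_i| (ties get averaged ranks).
ranks: |5|->4.5, |5|->4.5, |6|->6, |7|->7, |1|->1, |2|->2.5, |8|->8, |2|->2.5
Step 3: Attach original signs; sum ranks with positive sign and with negative sign.
W+ = 6 + 2.5 = 8.5
W- = 4.5 + 4.5 + 7 + 1 + 2.5 + 8 = 27.5
(Check: W+ + W- = 36 should equal n(n+1)/2 = 36.)
Step 4: Test statistic W = min(W+, W-) = 8.5.
Step 5: Ties in |d|, so use the tie-corrected normal approximation.
        E[W] = n(n+1)/4 = 8*9/4 = 18.
        Tie groups: |d|=2 (t=2), |d|=5 (t=2); sum(t^3 - t) = 12.
        Var[W] = n(n+1)(2n+1)/24 - sum(t^3-t)/48 = 1224/24 - 12/48 = 50.75.
        z = (W - E[W]) / sqrt(Var[W]) = (8.5 - 18) / 7.1239 = -1.3335.
        Two-sided p = 2*Phi(z) = 0.182355.
Step 6: alpha = 0.1. fail to reject H0.

W+ = 8.5, W- = 27.5, W = min = 8.5, p = 0.182355, fail to reject H0.


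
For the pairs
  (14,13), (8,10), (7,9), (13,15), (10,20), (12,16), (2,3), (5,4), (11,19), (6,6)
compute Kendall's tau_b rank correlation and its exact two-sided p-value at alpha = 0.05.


Step 1: Enumerate the 45 unordered pairs (i,j) with i<j and classify each by sign(x_j-x_i) * sign(y_j-y_i).
  (1,2):dx=-6,dy=-3->C; (1,3):dx=-7,dy=-4->C; (1,4):dx=-1,dy=+2->D; (1,5):dx=-4,dy=+7->D
  (1,6):dx=-2,dy=+3->D; (1,7):dx=-12,dy=-10->C; (1,8):dx=-9,dy=-9->C; (1,9):dx=-3,dy=+6->D
  (1,10):dx=-8,dy=-7->C; (2,3):dx=-1,dy=-1->C; (2,4):dx=+5,dy=+5->C; (2,5):dx=+2,dy=+10->C
  (2,6):dx=+4,dy=+6->C; (2,7):dx=-6,dy=-7->C; (2,8):dx=-3,dy=-6->C; (2,9):dx=+3,dy=+9->C
  (2,10):dx=-2,dy=-4->C; (3,4):dx=+6,dy=+6->C; (3,5):dx=+3,dy=+11->C; (3,6):dx=+5,dy=+7->C
  (3,7):dx=-5,dy=-6->C; (3,8):dx=-2,dy=-5->C; (3,9):dx=+4,dy=+10->C; (3,10):dx=-1,dy=-3->C
  (4,5):dx=-3,dy=+5->D; (4,6):dx=-1,dy=+1->D; (4,7):dx=-11,dy=-12->C; (4,8):dx=-8,dy=-11->C
  (4,9):dx=-2,dy=+4->D; (4,10):dx=-7,dy=-9->C; (5,6):dx=+2,dy=-4->D; (5,7):dx=-8,dy=-17->C
  (5,8):dx=-5,dy=-16->C; (5,9):dx=+1,dy=-1->D; (5,10):dx=-4,dy=-14->C; (6,7):dx=-10,dy=-13->C
  (6,8):dx=-7,dy=-12->C; (6,9):dx=-1,dy=+3->D; (6,10):dx=-6,dy=-10->C; (7,8):dx=+3,dy=+1->C
  (7,9):dx=+9,dy=+16->C; (7,10):dx=+4,dy=+3->C; (8,9):dx=+6,dy=+15->C; (8,10):dx=+1,dy=+2->C
  (9,10):dx=-5,dy=-13->C
Step 2: C = 35, D = 10, total pairs = 45.
Step 3: tau = (C - D)/(n(n-1)/2) = (35 - 10)/45 = 0.555556.
Step 4: Exact two-sided p-value (enumerate n! = 3628800 permutations of y under H0): p = 0.028609.
Step 5: alpha = 0.05. reject H0.

tau_b = 0.5556 (C=35, D=10), p = 0.028609, reject H0.


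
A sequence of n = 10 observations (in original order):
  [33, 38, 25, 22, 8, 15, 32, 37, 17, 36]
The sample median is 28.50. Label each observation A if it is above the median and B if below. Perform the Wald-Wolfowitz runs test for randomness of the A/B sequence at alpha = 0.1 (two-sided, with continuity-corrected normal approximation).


Step 1: Compute median = 28.50; label A = above, B = below.
Labels in order: AABBBBAABA  (n_A = 5, n_B = 5)
Step 2: Count runs R = 5.
Step 3: Under H0 (random ordering), E[R] = 2*n_A*n_B/(n_A+n_B) + 1 = 2*5*5/10 + 1 = 6.0000.
        Var[R] = 2*n_A*n_B*(2*n_A*n_B - n_A - n_B) / ((n_A+n_B)^2 * (n_A+n_B-1)) = 2000/900 = 2.2222.
        SD[R] = 1.4907.
Step 4: Continuity-corrected z = (R + 0.5 - E[R]) / SD[R] = (5 + 0.5 - 6.0000) / 1.4907 = -0.3354.
Step 5: Two-sided p-value via normal approximation = 2*(1 - Phi(|z|)) = 0.737316.
Step 6: alpha = 0.1. fail to reject H0.

R = 5, z = -0.3354, p = 0.737316, fail to reject H0.


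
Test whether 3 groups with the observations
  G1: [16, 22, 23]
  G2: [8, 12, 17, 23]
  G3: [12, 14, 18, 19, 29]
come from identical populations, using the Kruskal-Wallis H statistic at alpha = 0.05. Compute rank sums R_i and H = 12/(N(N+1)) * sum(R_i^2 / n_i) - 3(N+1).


Step 1: Combine all N = 12 observations and assign midranks.
sorted (value, group, rank): (8,G2,1), (12,G2,2.5), (12,G3,2.5), (14,G3,4), (16,G1,5), (17,G2,6), (18,G3,7), (19,G3,8), (22,G1,9), (23,G1,10.5), (23,G2,10.5), (29,G3,12)
Step 2: Sum ranks within each group.
R_1 = 24.5 (n_1 = 3)
R_2 = 20 (n_2 = 4)
R_3 = 33.5 (n_3 = 5)
Step 3: H = 12/(N(N+1)) * sum(R_i^2/n_i) - 3(N+1)
     = 12/(12*13) * (24.5^2/3 + 20^2/4 + 33.5^2/5) - 3*13
     = 0.076923 * 524.533 - 39
     = 1.348718.
Step 4: Ties present; correction factor C = 1 - 12/(12^3 - 12) = 0.993007. Corrected H = 1.348718 / 0.993007 = 1.358216.
Step 5: Under H0, H ~ chi^2(2); p-value = 0.507069.
Step 6: alpha = 0.05. fail to reject H0.

H = 1.3582, df = 2, p = 0.507069, fail to reject H0.


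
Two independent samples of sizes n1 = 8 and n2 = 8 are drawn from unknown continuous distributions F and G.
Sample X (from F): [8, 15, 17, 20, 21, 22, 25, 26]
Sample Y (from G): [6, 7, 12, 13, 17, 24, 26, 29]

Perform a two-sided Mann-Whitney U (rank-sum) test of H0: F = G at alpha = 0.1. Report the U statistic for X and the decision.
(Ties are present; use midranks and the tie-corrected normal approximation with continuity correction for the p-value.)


Step 1: Combine and sort all 16 observations; assign midranks.
sorted (value, group): (6,Y), (7,Y), (8,X), (12,Y), (13,Y), (15,X), (17,X), (17,Y), (20,X), (21,X), (22,X), (24,Y), (25,X), (26,X), (26,Y), (29,Y)
ranks: 6->1, 7->2, 8->3, 12->4, 13->5, 15->6, 17->7.5, 17->7.5, 20->9, 21->10, 22->11, 24->12, 25->13, 26->14.5, 26->14.5, 29->16
Step 2: Rank sum for X: R1 = 3 + 6 + 7.5 + 9 + 10 + 11 + 13 + 14.5 = 74.
Step 3: U_X = R1 - n1(n1+1)/2 = 74 - 8*9/2 = 74 - 36 = 38.
       U_Y = n1*n2 - U_X = 64 - 38 = 26.
Step 4: Ties are present, so use the tie-corrected normal approximation (with continuity correction) for the p-value.
Step 5: p-value = 0.562949; compare to alpha = 0.1. fail to reject H0.

U_X = 38, p = 0.562949, fail to reject H0 at alpha = 0.1.


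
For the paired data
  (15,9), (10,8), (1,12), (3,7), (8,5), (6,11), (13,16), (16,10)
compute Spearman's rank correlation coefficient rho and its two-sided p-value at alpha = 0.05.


Step 1: Rank x and y separately (midranks; no ties here).
rank(x): 15->7, 10->5, 1->1, 3->2, 8->4, 6->3, 13->6, 16->8
rank(y): 9->4, 8->3, 12->7, 7->2, 5->1, 11->6, 16->8, 10->5
Step 2: d_i = R_x(i) - R_y(i); compute d_i^2.
  (7-4)^2=9, (5-3)^2=4, (1-7)^2=36, (2-2)^2=0, (4-1)^2=9, (3-6)^2=9, (6-8)^2=4, (8-5)^2=9
sum(d^2) = 80.
Step 3: rho = 1 - 6*80 / (8*(8^2 - 1)) = 1 - 480/504 = 0.047619.
Step 4: Under H0, t = rho * sqrt((n-2)/(1-rho^2)) = 0.1168 ~ t(6).
Step 5: Two-sided p-value from the t-distribution with 6 df = 0.910849.
Step 6: alpha = 0.05. fail to reject H0.

rho = 0.0476, p = 0.910849, fail to reject H0 at alpha = 0.05.


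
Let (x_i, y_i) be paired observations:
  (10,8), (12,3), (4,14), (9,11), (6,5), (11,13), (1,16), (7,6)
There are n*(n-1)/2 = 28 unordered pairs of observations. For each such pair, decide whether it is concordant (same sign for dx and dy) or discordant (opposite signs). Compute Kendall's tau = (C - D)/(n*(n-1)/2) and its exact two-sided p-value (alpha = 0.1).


Step 1: Enumerate the 28 unordered pairs (i,j) with i<j and classify each by sign(x_j-x_i) * sign(y_j-y_i).
  (1,2):dx=+2,dy=-5->D; (1,3):dx=-6,dy=+6->D; (1,4):dx=-1,dy=+3->D; (1,5):dx=-4,dy=-3->C
  (1,6):dx=+1,dy=+5->C; (1,7):dx=-9,dy=+8->D; (1,8):dx=-3,dy=-2->C; (2,3):dx=-8,dy=+11->D
  (2,4):dx=-3,dy=+8->D; (2,5):dx=-6,dy=+2->D; (2,6):dx=-1,dy=+10->D; (2,7):dx=-11,dy=+13->D
  (2,8):dx=-5,dy=+3->D; (3,4):dx=+5,dy=-3->D; (3,5):dx=+2,dy=-9->D; (3,6):dx=+7,dy=-1->D
  (3,7):dx=-3,dy=+2->D; (3,8):dx=+3,dy=-8->D; (4,5):dx=-3,dy=-6->C; (4,6):dx=+2,dy=+2->C
  (4,7):dx=-8,dy=+5->D; (4,8):dx=-2,dy=-5->C; (5,6):dx=+5,dy=+8->C; (5,7):dx=-5,dy=+11->D
  (5,8):dx=+1,dy=+1->C; (6,7):dx=-10,dy=+3->D; (6,8):dx=-4,dy=-7->C; (7,8):dx=+6,dy=-10->D
Step 2: C = 9, D = 19, total pairs = 28.
Step 3: tau = (C - D)/(n(n-1)/2) = (9 - 19)/28 = -0.357143.
Step 4: Exact two-sided p-value (enumerate n! = 40320 permutations of y under H0): p = 0.275099.
Step 5: alpha = 0.1. fail to reject H0.

tau_b = -0.3571 (C=9, D=19), p = 0.275099, fail to reject H0.


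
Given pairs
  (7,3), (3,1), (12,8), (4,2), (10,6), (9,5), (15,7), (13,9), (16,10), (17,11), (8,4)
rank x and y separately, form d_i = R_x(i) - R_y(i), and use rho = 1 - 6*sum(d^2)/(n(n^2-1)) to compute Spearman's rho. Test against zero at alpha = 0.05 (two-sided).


Step 1: Rank x and y separately (midranks; no ties here).
rank(x): 7->3, 3->1, 12->7, 4->2, 10->6, 9->5, 15->9, 13->8, 16->10, 17->11, 8->4
rank(y): 3->3, 1->1, 8->8, 2->2, 6->6, 5->5, 7->7, 9->9, 10->10, 11->11, 4->4
Step 2: d_i = R_x(i) - R_y(i); compute d_i^2.
  (3-3)^2=0, (1-1)^2=0, (7-8)^2=1, (2-2)^2=0, (6-6)^2=0, (5-5)^2=0, (9-7)^2=4, (8-9)^2=1, (10-10)^2=0, (11-11)^2=0, (4-4)^2=0
sum(d^2) = 6.
Step 3: rho = 1 - 6*6 / (11*(11^2 - 1)) = 1 - 36/1320 = 0.972727.
Step 4: Under H0, t = rho * sqrt((n-2)/(1-rho^2)) = 12.5810 ~ t(9).
Step 5: Two-sided p-value from the t-distribution with 9 df = 0.000001.
Step 6: alpha = 0.05. reject H0.

rho = 0.9727, p = 0.000001, reject H0 at alpha = 0.05.


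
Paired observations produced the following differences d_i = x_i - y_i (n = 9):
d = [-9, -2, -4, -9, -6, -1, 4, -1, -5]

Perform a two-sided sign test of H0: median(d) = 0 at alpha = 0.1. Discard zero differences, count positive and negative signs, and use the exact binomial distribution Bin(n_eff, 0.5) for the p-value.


Step 1: Discard zero differences. Original n = 9; n_eff = number of nonzero differences = 9.
Nonzero differences (with sign): -9, -2, -4, -9, -6, -1, +4, -1, -5
Step 2: Count signs: positive = 1, negative = 8.
Step 3: Under H0: P(positive) = 0.5, so the number of positives S ~ Bin(9, 0.5).
Step 4: Two-sided exact p-value = sum of Bin(9,0.5) probabilities at or below the observed probability = 0.039062.
Step 5: alpha = 0.1. reject H0.

n_eff = 9, pos = 1, neg = 8, p = 0.039062, reject H0.


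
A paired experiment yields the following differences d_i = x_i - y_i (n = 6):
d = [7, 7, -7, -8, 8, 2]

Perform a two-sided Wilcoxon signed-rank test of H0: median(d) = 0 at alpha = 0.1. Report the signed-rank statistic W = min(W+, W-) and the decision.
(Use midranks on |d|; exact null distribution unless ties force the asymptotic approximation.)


Step 1: Drop any zero differences (none here) and take |d_i|.
|d| = [7, 7, 7, 8, 8, 2]
Step 2: Midrank |d_i| (ties get averaged ranks).
ranks: |7|->3, |7|->3, |7|->3, |8|->5.5, |8|->5.5, |2|->1
Step 3: Attach original signs; sum ranks with positive sign and with negative sign.
W+ = 3 + 3 + 5.5 + 1 = 12.5
W- = 3 + 5.5 = 8.5
(Check: W+ + W- = 21 should equal n(n+1)/2 = 21.)
Step 4: Test statistic W = min(W+, W-) = 8.5.
Step 5: Ties in |d|, so use the tie-corrected normal approximation.
        E[W] = n(n+1)/4 = 6*7/4 = 10.5.
        Tie groups: |d|=7 (t=3), |d|=8 (t=2); sum(t^3 - t) = 30.
        Var[W] = n(n+1)(2n+1)/24 - sum(t^3-t)/48 = 546/24 - 30/48 = 22.125.
        z = (W - E[W]) / sqrt(Var[W]) = (8.5 - 10.5) / 4.7037 = -0.4252.
        Two-sided p = 2*Phi(z) = 0.670694.
Step 6: alpha = 0.1. fail to reject H0.

W+ = 12.5, W- = 8.5, W = min = 8.5, p = 0.670694, fail to reject H0.


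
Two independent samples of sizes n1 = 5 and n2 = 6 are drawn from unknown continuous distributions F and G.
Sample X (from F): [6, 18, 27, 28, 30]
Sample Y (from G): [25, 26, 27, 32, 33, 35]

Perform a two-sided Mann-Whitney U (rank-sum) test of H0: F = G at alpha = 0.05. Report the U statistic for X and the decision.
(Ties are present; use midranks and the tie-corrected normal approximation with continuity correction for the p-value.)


Step 1: Combine and sort all 11 observations; assign midranks.
sorted (value, group): (6,X), (18,X), (25,Y), (26,Y), (27,X), (27,Y), (28,X), (30,X), (32,Y), (33,Y), (35,Y)
ranks: 6->1, 18->2, 25->3, 26->4, 27->5.5, 27->5.5, 28->7, 30->8, 32->9, 33->10, 35->11
Step 2: Rank sum for X: R1 = 1 + 2 + 5.5 + 7 + 8 = 23.5.
Step 3: U_X = R1 - n1(n1+1)/2 = 23.5 - 5*6/2 = 23.5 - 15 = 8.5.
       U_Y = n1*n2 - U_X = 30 - 8.5 = 21.5.
Step 4: Ties are present, so use the tie-corrected normal approximation (with continuity correction) for the p-value.
Step 5: p-value = 0.272229; compare to alpha = 0.05. fail to reject H0.

U_X = 8.5, p = 0.272229, fail to reject H0 at alpha = 0.05.


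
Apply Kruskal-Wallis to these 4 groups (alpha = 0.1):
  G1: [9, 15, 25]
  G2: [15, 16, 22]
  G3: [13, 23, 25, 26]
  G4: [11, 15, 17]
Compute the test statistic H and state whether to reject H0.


Step 1: Combine all N = 13 observations and assign midranks.
sorted (value, group, rank): (9,G1,1), (11,G4,2), (13,G3,3), (15,G1,5), (15,G2,5), (15,G4,5), (16,G2,7), (17,G4,8), (22,G2,9), (23,G3,10), (25,G1,11.5), (25,G3,11.5), (26,G3,13)
Step 2: Sum ranks within each group.
R_1 = 17.5 (n_1 = 3)
R_2 = 21 (n_2 = 3)
R_3 = 37.5 (n_3 = 4)
R_4 = 15 (n_4 = 3)
Step 3: H = 12/(N(N+1)) * sum(R_i^2/n_i) - 3(N+1)
     = 12/(13*14) * (17.5^2/3 + 21^2/3 + 37.5^2/4 + 15^2/3) - 3*14
     = 0.065934 * 675.646 - 42
     = 2.548077.
Step 4: Ties present; correction factor C = 1 - 30/(13^3 - 13) = 0.986264. Corrected H = 2.548077 / 0.986264 = 2.583565.
Step 5: Under H0, H ~ chi^2(3); p-value = 0.460378.
Step 6: alpha = 0.1. fail to reject H0.

H = 2.5836, df = 3, p = 0.460378, fail to reject H0.


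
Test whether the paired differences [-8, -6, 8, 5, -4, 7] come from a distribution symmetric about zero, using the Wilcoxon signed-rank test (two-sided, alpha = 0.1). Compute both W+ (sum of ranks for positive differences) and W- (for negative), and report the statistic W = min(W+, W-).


Step 1: Drop any zero differences (none here) and take |d_i|.
|d| = [8, 6, 8, 5, 4, 7]
Step 2: Midrank |d_i| (ties get averaged ranks).
ranks: |8|->5.5, |6|->3, |8|->5.5, |5|->2, |4|->1, |7|->4
Step 3: Attach original signs; sum ranks with positive sign and with negative sign.
W+ = 5.5 + 2 + 4 = 11.5
W- = 5.5 + 3 + 1 = 9.5
(Check: W+ + W- = 21 should equal n(n+1)/2 = 21.)
Step 4: Test statistic W = min(W+, W-) = 9.5.
Step 5: Ties in |d|, so use the tie-corrected normal approximation.
        E[W] = n(n+1)/4 = 6*7/4 = 10.5.
        Tie groups: |d|=8 (t=2); sum(t^3 - t) = 6.
        Var[W] = n(n+1)(2n+1)/24 - sum(t^3-t)/48 = 546/24 - 6/48 = 22.625.
        z = (W - E[W]) / sqrt(Var[W]) = (9.5 - 10.5) / 4.7566 = -0.2102.
        Two-sided p = 2*Phi(z) = 0.833484.
Step 6: alpha = 0.1. fail to reject H0.

W+ = 11.5, W- = 9.5, W = min = 9.5, p = 0.833484, fail to reject H0.


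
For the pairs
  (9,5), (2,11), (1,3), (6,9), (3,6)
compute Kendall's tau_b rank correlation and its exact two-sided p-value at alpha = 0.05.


Step 1: Enumerate the 10 unordered pairs (i,j) with i<j and classify each by sign(x_j-x_i) * sign(y_j-y_i).
  (1,2):dx=-7,dy=+6->D; (1,3):dx=-8,dy=-2->C; (1,4):dx=-3,dy=+4->D; (1,5):dx=-6,dy=+1->D
  (2,3):dx=-1,dy=-8->C; (2,4):dx=+4,dy=-2->D; (2,5):dx=+1,dy=-5->D; (3,4):dx=+5,dy=+6->C
  (3,5):dx=+2,dy=+3->C; (4,5):dx=-3,dy=-3->C
Step 2: C = 5, D = 5, total pairs = 10.
Step 3: tau = (C - D)/(n(n-1)/2) = (5 - 5)/10 = 0.000000.
Step 4: Exact two-sided p-value (enumerate n! = 120 permutations of y under H0): p = 1.000000.
Step 5: alpha = 0.05. fail to reject H0.

tau_b = 0.0000 (C=5, D=5), p = 1.000000, fail to reject H0.


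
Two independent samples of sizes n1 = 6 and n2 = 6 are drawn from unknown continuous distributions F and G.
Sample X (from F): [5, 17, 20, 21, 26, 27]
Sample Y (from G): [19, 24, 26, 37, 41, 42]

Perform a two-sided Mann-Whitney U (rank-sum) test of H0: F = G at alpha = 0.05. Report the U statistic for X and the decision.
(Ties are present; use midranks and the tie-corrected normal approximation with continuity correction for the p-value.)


Step 1: Combine and sort all 12 observations; assign midranks.
sorted (value, group): (5,X), (17,X), (19,Y), (20,X), (21,X), (24,Y), (26,X), (26,Y), (27,X), (37,Y), (41,Y), (42,Y)
ranks: 5->1, 17->2, 19->3, 20->4, 21->5, 24->6, 26->7.5, 26->7.5, 27->9, 37->10, 41->11, 42->12
Step 2: Rank sum for X: R1 = 1 + 2 + 4 + 5 + 7.5 + 9 = 28.5.
Step 3: U_X = R1 - n1(n1+1)/2 = 28.5 - 6*7/2 = 28.5 - 21 = 7.5.
       U_Y = n1*n2 - U_X = 36 - 7.5 = 28.5.
Step 4: Ties are present, so use the tie-corrected normal approximation (with continuity correction) for the p-value.
Step 5: p-value = 0.108695; compare to alpha = 0.05. fail to reject H0.

U_X = 7.5, p = 0.108695, fail to reject H0 at alpha = 0.05.


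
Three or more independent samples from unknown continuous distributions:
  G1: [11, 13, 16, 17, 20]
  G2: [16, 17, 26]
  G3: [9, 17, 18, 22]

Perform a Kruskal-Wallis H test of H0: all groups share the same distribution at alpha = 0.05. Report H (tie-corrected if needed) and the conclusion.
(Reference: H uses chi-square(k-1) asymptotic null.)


Step 1: Combine all N = 12 observations and assign midranks.
sorted (value, group, rank): (9,G3,1), (11,G1,2), (13,G1,3), (16,G1,4.5), (16,G2,4.5), (17,G1,7), (17,G2,7), (17,G3,7), (18,G3,9), (20,G1,10), (22,G3,11), (26,G2,12)
Step 2: Sum ranks within each group.
R_1 = 26.5 (n_1 = 5)
R_2 = 23.5 (n_2 = 3)
R_3 = 28 (n_3 = 4)
Step 3: H = 12/(N(N+1)) * sum(R_i^2/n_i) - 3(N+1)
     = 12/(12*13) * (26.5^2/5 + 23.5^2/3 + 28^2/4) - 3*13
     = 0.076923 * 520.533 - 39
     = 1.041026.
Step 4: Ties present; correction factor C = 1 - 30/(12^3 - 12) = 0.982517. Corrected H = 1.041026 / 0.982517 = 1.059549.
Step 5: Under H0, H ~ chi^2(2); p-value = 0.588738.
Step 6: alpha = 0.05. fail to reject H0.

H = 1.0595, df = 2, p = 0.588738, fail to reject H0.


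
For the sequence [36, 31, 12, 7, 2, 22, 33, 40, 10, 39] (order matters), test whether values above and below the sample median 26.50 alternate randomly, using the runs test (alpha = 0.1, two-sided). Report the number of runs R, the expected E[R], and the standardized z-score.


Step 1: Compute median = 26.50; label A = above, B = below.
Labels in order: AABBBBAABA  (n_A = 5, n_B = 5)
Step 2: Count runs R = 5.
Step 3: Under H0 (random ordering), E[R] = 2*n_A*n_B/(n_A+n_B) + 1 = 2*5*5/10 + 1 = 6.0000.
        Var[R] = 2*n_A*n_B*(2*n_A*n_B - n_A - n_B) / ((n_A+n_B)^2 * (n_A+n_B-1)) = 2000/900 = 2.2222.
        SD[R] = 1.4907.
Step 4: Continuity-corrected z = (R + 0.5 - E[R]) / SD[R] = (5 + 0.5 - 6.0000) / 1.4907 = -0.3354.
Step 5: Two-sided p-value via normal approximation = 2*(1 - Phi(|z|)) = 0.737316.
Step 6: alpha = 0.1. fail to reject H0.

R = 5, z = -0.3354, p = 0.737316, fail to reject H0.


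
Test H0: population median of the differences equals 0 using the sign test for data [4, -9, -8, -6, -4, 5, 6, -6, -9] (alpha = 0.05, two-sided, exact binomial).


Step 1: Discard zero differences. Original n = 9; n_eff = number of nonzero differences = 9.
Nonzero differences (with sign): +4, -9, -8, -6, -4, +5, +6, -6, -9
Step 2: Count signs: positive = 3, negative = 6.
Step 3: Under H0: P(positive) = 0.5, so the number of positives S ~ Bin(9, 0.5).
Step 4: Two-sided exact p-value = sum of Bin(9,0.5) probabilities at or below the observed probability = 0.507812.
Step 5: alpha = 0.05. fail to reject H0.

n_eff = 9, pos = 3, neg = 6, p = 0.507812, fail to reject H0.


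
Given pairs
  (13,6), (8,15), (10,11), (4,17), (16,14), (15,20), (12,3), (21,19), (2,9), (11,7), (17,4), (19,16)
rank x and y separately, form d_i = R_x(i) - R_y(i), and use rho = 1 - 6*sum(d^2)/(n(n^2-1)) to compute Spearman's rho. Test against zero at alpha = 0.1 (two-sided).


Step 1: Rank x and y separately (midranks; no ties here).
rank(x): 13->7, 8->3, 10->4, 4->2, 16->9, 15->8, 12->6, 21->12, 2->1, 11->5, 17->10, 19->11
rank(y): 6->3, 15->8, 11->6, 17->10, 14->7, 20->12, 3->1, 19->11, 9->5, 7->4, 4->2, 16->9
Step 2: d_i = R_x(i) - R_y(i); compute d_i^2.
  (7-3)^2=16, (3-8)^2=25, (4-6)^2=4, (2-10)^2=64, (9-7)^2=4, (8-12)^2=16, (6-1)^2=25, (12-11)^2=1, (1-5)^2=16, (5-4)^2=1, (10-2)^2=64, (11-9)^2=4
sum(d^2) = 240.
Step 3: rho = 1 - 6*240 / (12*(12^2 - 1)) = 1 - 1440/1716 = 0.160839.
Step 4: Under H0, t = rho * sqrt((n-2)/(1-rho^2)) = 0.5153 ~ t(10).
Step 5: Two-sided p-value from the t-distribution with 10 df = 0.617523.
Step 6: alpha = 0.1. fail to reject H0.

rho = 0.1608, p = 0.617523, fail to reject H0 at alpha = 0.1.


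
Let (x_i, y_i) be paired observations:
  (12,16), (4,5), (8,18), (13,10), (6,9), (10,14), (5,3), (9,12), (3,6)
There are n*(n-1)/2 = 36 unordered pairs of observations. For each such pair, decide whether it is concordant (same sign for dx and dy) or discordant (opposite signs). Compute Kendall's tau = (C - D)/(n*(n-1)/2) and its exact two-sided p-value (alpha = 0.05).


Step 1: Enumerate the 36 unordered pairs (i,j) with i<j and classify each by sign(x_j-x_i) * sign(y_j-y_i).
  (1,2):dx=-8,dy=-11->C; (1,3):dx=-4,dy=+2->D; (1,4):dx=+1,dy=-6->D; (1,5):dx=-6,dy=-7->C
  (1,6):dx=-2,dy=-2->C; (1,7):dx=-7,dy=-13->C; (1,8):dx=-3,dy=-4->C; (1,9):dx=-9,dy=-10->C
  (2,3):dx=+4,dy=+13->C; (2,4):dx=+9,dy=+5->C; (2,5):dx=+2,dy=+4->C; (2,6):dx=+6,dy=+9->C
  (2,7):dx=+1,dy=-2->D; (2,8):dx=+5,dy=+7->C; (2,9):dx=-1,dy=+1->D; (3,4):dx=+5,dy=-8->D
  (3,5):dx=-2,dy=-9->C; (3,6):dx=+2,dy=-4->D; (3,7):dx=-3,dy=-15->C; (3,8):dx=+1,dy=-6->D
  (3,9):dx=-5,dy=-12->C; (4,5):dx=-7,dy=-1->C; (4,6):dx=-3,dy=+4->D; (4,7):dx=-8,dy=-7->C
  (4,8):dx=-4,dy=+2->D; (4,9):dx=-10,dy=-4->C; (5,6):dx=+4,dy=+5->C; (5,7):dx=-1,dy=-6->C
  (5,8):dx=+3,dy=+3->C; (5,9):dx=-3,dy=-3->C; (6,7):dx=-5,dy=-11->C; (6,8):dx=-1,dy=-2->C
  (6,9):dx=-7,dy=-8->C; (7,8):dx=+4,dy=+9->C; (7,9):dx=-2,dy=+3->D; (8,9):dx=-6,dy=-6->C
Step 2: C = 26, D = 10, total pairs = 36.
Step 3: tau = (C - D)/(n(n-1)/2) = (26 - 10)/36 = 0.444444.
Step 4: Exact two-sided p-value (enumerate n! = 362880 permutations of y under H0): p = 0.119439.
Step 5: alpha = 0.05. fail to reject H0.

tau_b = 0.4444 (C=26, D=10), p = 0.119439, fail to reject H0.


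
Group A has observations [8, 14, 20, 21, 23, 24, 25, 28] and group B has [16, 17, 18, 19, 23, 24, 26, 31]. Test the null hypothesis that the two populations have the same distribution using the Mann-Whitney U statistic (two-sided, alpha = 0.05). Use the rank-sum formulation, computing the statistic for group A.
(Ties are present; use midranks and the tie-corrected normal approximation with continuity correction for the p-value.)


Step 1: Combine and sort all 16 observations; assign midranks.
sorted (value, group): (8,X), (14,X), (16,Y), (17,Y), (18,Y), (19,Y), (20,X), (21,X), (23,X), (23,Y), (24,X), (24,Y), (25,X), (26,Y), (28,X), (31,Y)
ranks: 8->1, 14->2, 16->3, 17->4, 18->5, 19->6, 20->7, 21->8, 23->9.5, 23->9.5, 24->11.5, 24->11.5, 25->13, 26->14, 28->15, 31->16
Step 2: Rank sum for X: R1 = 1 + 2 + 7 + 8 + 9.5 + 11.5 + 13 + 15 = 67.
Step 3: U_X = R1 - n1(n1+1)/2 = 67 - 8*9/2 = 67 - 36 = 31.
       U_Y = n1*n2 - U_X = 64 - 31 = 33.
Step 4: Ties are present, so use the tie-corrected normal approximation (with continuity correction) for the p-value.
Step 5: p-value = 0.958060; compare to alpha = 0.05. fail to reject H0.

U_X = 31, p = 0.958060, fail to reject H0 at alpha = 0.05.


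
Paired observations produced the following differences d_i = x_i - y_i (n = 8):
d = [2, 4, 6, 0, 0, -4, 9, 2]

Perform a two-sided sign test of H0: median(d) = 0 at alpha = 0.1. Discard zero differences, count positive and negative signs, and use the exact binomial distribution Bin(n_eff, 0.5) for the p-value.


Step 1: Discard zero differences. Original n = 8; n_eff = number of nonzero differences = 6.
Nonzero differences (with sign): +2, +4, +6, -4, +9, +2
Step 2: Count signs: positive = 5, negative = 1.
Step 3: Under H0: P(positive) = 0.5, so the number of positives S ~ Bin(6, 0.5).
Step 4: Two-sided exact p-value = sum of Bin(6,0.5) probabilities at or below the observed probability = 0.218750.
Step 5: alpha = 0.1. fail to reject H0.

n_eff = 6, pos = 5, neg = 1, p = 0.218750, fail to reject H0.


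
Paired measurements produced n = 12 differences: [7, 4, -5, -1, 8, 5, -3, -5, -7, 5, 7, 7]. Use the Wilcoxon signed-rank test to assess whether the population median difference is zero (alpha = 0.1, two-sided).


Step 1: Drop any zero differences (none here) and take |d_i|.
|d| = [7, 4, 5, 1, 8, 5, 3, 5, 7, 5, 7, 7]
Step 2: Midrank |d_i| (ties get averaged ranks).
ranks: |7|->9.5, |4|->3, |5|->5.5, |1|->1, |8|->12, |5|->5.5, |3|->2, |5|->5.5, |7|->9.5, |5|->5.5, |7|->9.5, |7|->9.5
Step 3: Attach original signs; sum ranks with positive sign and with negative sign.
W+ = 9.5 + 3 + 12 + 5.5 + 5.5 + 9.5 + 9.5 = 54.5
W- = 5.5 + 1 + 2 + 5.5 + 9.5 = 23.5
(Check: W+ + W- = 78 should equal n(n+1)/2 = 78.)
Step 4: Test statistic W = min(W+, W-) = 23.5.
Step 5: Ties in |d|, so use the tie-corrected normal approximation.
        E[W] = n(n+1)/4 = 12*13/4 = 39.
        Tie groups: |d|=5 (t=4), |d|=7 (t=4); sum(t^3 - t) = 120.
        Var[W] = n(n+1)(2n+1)/24 - sum(t^3-t)/48 = 3900/24 - 120/48 = 160.
        z = (W - E[W]) / sqrt(Var[W]) = (23.5 - 39) / 12.6491 = -1.2254.
        Two-sided p = 2*Phi(z) = 0.220431.
Step 6: alpha = 0.1. fail to reject H0.

W+ = 54.5, W- = 23.5, W = min = 23.5, p = 0.220431, fail to reject H0.


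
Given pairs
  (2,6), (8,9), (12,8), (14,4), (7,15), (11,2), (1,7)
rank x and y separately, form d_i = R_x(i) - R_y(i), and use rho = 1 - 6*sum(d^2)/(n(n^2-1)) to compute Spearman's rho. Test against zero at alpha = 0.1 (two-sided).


Step 1: Rank x and y separately (midranks; no ties here).
rank(x): 2->2, 8->4, 12->6, 14->7, 7->3, 11->5, 1->1
rank(y): 6->3, 9->6, 8->5, 4->2, 15->7, 2->1, 7->4
Step 2: d_i = R_x(i) - R_y(i); compute d_i^2.
  (2-3)^2=1, (4-6)^2=4, (6-5)^2=1, (7-2)^2=25, (3-7)^2=16, (5-1)^2=16, (1-4)^2=9
sum(d^2) = 72.
Step 3: rho = 1 - 6*72 / (7*(7^2 - 1)) = 1 - 432/336 = -0.285714.
Step 4: Under H0, t = rho * sqrt((n-2)/(1-rho^2)) = -0.6667 ~ t(5).
Step 5: Two-sided p-value from the t-distribution with 5 df = 0.534509.
Step 6: alpha = 0.1. fail to reject H0.

rho = -0.2857, p = 0.534509, fail to reject H0 at alpha = 0.1.


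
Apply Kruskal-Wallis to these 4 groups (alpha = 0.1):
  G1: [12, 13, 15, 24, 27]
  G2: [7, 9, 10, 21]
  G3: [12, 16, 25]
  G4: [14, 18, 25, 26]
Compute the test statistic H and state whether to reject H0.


Step 1: Combine all N = 16 observations and assign midranks.
sorted (value, group, rank): (7,G2,1), (9,G2,2), (10,G2,3), (12,G1,4.5), (12,G3,4.5), (13,G1,6), (14,G4,7), (15,G1,8), (16,G3,9), (18,G4,10), (21,G2,11), (24,G1,12), (25,G3,13.5), (25,G4,13.5), (26,G4,15), (27,G1,16)
Step 2: Sum ranks within each group.
R_1 = 46.5 (n_1 = 5)
R_2 = 17 (n_2 = 4)
R_3 = 27 (n_3 = 3)
R_4 = 45.5 (n_4 = 4)
Step 3: H = 12/(N(N+1)) * sum(R_i^2/n_i) - 3(N+1)
     = 12/(16*17) * (46.5^2/5 + 17^2/4 + 27^2/3 + 45.5^2/4) - 3*17
     = 0.044118 * 1265.26 - 51
     = 4.820404.
Step 4: Ties present; correction factor C = 1 - 12/(16^3 - 16) = 0.997059. Corrected H = 4.820404 / 0.997059 = 4.834624.
Step 5: Under H0, H ~ chi^2(3); p-value = 0.184315.
Step 6: alpha = 0.1. fail to reject H0.

H = 4.8346, df = 3, p = 0.184315, fail to reject H0.


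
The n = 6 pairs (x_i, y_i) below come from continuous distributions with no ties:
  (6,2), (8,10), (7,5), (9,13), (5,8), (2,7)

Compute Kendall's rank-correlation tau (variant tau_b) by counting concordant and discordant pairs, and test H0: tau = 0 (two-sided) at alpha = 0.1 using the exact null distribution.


Step 1: Enumerate the 15 unordered pairs (i,j) with i<j and classify each by sign(x_j-x_i) * sign(y_j-y_i).
  (1,2):dx=+2,dy=+8->C; (1,3):dx=+1,dy=+3->C; (1,4):dx=+3,dy=+11->C; (1,5):dx=-1,dy=+6->D
  (1,6):dx=-4,dy=+5->D; (2,3):dx=-1,dy=-5->C; (2,4):dx=+1,dy=+3->C; (2,5):dx=-3,dy=-2->C
  (2,6):dx=-6,dy=-3->C; (3,4):dx=+2,dy=+8->C; (3,5):dx=-2,dy=+3->D; (3,6):dx=-5,dy=+2->D
  (4,5):dx=-4,dy=-5->C; (4,6):dx=-7,dy=-6->C; (5,6):dx=-3,dy=-1->C
Step 2: C = 11, D = 4, total pairs = 15.
Step 3: tau = (C - D)/(n(n-1)/2) = (11 - 4)/15 = 0.466667.
Step 4: Exact two-sided p-value (enumerate n! = 720 permutations of y under H0): p = 0.272222.
Step 5: alpha = 0.1. fail to reject H0.

tau_b = 0.4667 (C=11, D=4), p = 0.272222, fail to reject H0.


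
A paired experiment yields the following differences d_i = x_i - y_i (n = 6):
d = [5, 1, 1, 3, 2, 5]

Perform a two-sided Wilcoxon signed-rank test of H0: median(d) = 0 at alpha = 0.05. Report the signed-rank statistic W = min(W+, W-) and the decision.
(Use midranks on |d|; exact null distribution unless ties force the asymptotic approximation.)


Step 1: Drop any zero differences (none here) and take |d_i|.
|d| = [5, 1, 1, 3, 2, 5]
Step 2: Midrank |d_i| (ties get averaged ranks).
ranks: |5|->5.5, |1|->1.5, |1|->1.5, |3|->4, |2|->3, |5|->5.5
Step 3: Attach original signs; sum ranks with positive sign and with negative sign.
W+ = 5.5 + 1.5 + 1.5 + 4 + 3 + 5.5 = 21
W- = 0 = 0
(Check: W+ + W- = 21 should equal n(n+1)/2 = 21.)
Step 4: Test statistic W = min(W+, W-) = 0.
Step 5: Ties in |d|, so use the tie-corrected normal approximation.
        E[W] = n(n+1)/4 = 6*7/4 = 10.5.
        Tie groups: |d|=1 (t=2), |d|=5 (t=2); sum(t^3 - t) = 12.
        Var[W] = n(n+1)(2n+1)/24 - sum(t^3-t)/48 = 546/24 - 12/48 = 22.5.
        z = (W - E[W]) / sqrt(Var[W]) = (0 - 10.5) / 4.7434 = -2.2136.
        Two-sided p = 2*Phi(z) = 0.026857.
Step 6: alpha = 0.05. reject H0.

W+ = 21, W- = 0, W = min = 0, p = 0.026857, reject H0.


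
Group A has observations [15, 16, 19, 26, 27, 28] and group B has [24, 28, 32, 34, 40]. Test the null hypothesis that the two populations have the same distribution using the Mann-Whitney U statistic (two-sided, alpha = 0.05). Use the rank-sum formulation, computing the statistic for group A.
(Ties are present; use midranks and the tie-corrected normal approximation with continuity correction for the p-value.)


Step 1: Combine and sort all 11 observations; assign midranks.
sorted (value, group): (15,X), (16,X), (19,X), (24,Y), (26,X), (27,X), (28,X), (28,Y), (32,Y), (34,Y), (40,Y)
ranks: 15->1, 16->2, 19->3, 24->4, 26->5, 27->6, 28->7.5, 28->7.5, 32->9, 34->10, 40->11
Step 2: Rank sum for X: R1 = 1 + 2 + 3 + 5 + 6 + 7.5 = 24.5.
Step 3: U_X = R1 - n1(n1+1)/2 = 24.5 - 6*7/2 = 24.5 - 21 = 3.5.
       U_Y = n1*n2 - U_X = 30 - 3.5 = 26.5.
Step 4: Ties are present, so use the tie-corrected normal approximation (with continuity correction) for the p-value.
Step 5: p-value = 0.044126; compare to alpha = 0.05. reject H0.

U_X = 3.5, p = 0.044126, reject H0 at alpha = 0.05.


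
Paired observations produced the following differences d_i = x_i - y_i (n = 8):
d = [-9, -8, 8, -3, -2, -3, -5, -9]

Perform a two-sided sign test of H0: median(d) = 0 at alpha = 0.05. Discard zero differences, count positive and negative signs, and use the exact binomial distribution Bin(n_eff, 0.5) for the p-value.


Step 1: Discard zero differences. Original n = 8; n_eff = number of nonzero differences = 8.
Nonzero differences (with sign): -9, -8, +8, -3, -2, -3, -5, -9
Step 2: Count signs: positive = 1, negative = 7.
Step 3: Under H0: P(positive) = 0.5, so the number of positives S ~ Bin(8, 0.5).
Step 4: Two-sided exact p-value = sum of Bin(8,0.5) probabilities at or below the observed probability = 0.070312.
Step 5: alpha = 0.05. fail to reject H0.

n_eff = 8, pos = 1, neg = 7, p = 0.070312, fail to reject H0.


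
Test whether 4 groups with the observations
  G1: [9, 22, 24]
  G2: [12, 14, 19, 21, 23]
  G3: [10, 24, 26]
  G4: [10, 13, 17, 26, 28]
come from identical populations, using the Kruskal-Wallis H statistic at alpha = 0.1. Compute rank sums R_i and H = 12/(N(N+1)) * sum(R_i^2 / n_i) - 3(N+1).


Step 1: Combine all N = 16 observations and assign midranks.
sorted (value, group, rank): (9,G1,1), (10,G3,2.5), (10,G4,2.5), (12,G2,4), (13,G4,5), (14,G2,6), (17,G4,7), (19,G2,8), (21,G2,9), (22,G1,10), (23,G2,11), (24,G1,12.5), (24,G3,12.5), (26,G3,14.5), (26,G4,14.5), (28,G4,16)
Step 2: Sum ranks within each group.
R_1 = 23.5 (n_1 = 3)
R_2 = 38 (n_2 = 5)
R_3 = 29.5 (n_3 = 3)
R_4 = 45 (n_4 = 5)
Step 3: H = 12/(N(N+1)) * sum(R_i^2/n_i) - 3(N+1)
     = 12/(16*17) * (23.5^2/3 + 38^2/5 + 29.5^2/3 + 45^2/5) - 3*17
     = 0.044118 * 1167.97 - 51
     = 0.527941.
Step 4: Ties present; correction factor C = 1 - 18/(16^3 - 16) = 0.995588. Corrected H = 0.527941 / 0.995588 = 0.530281.
Step 5: Under H0, H ~ chi^2(3); p-value = 0.912190.
Step 6: alpha = 0.1. fail to reject H0.

H = 0.5303, df = 3, p = 0.912190, fail to reject H0.


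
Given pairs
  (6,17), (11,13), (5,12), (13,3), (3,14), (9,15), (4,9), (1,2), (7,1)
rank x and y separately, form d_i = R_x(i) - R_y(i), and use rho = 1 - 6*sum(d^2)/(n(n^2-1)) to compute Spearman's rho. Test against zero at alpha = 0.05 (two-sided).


Step 1: Rank x and y separately (midranks; no ties here).
rank(x): 6->5, 11->8, 5->4, 13->9, 3->2, 9->7, 4->3, 1->1, 7->6
rank(y): 17->9, 13->6, 12->5, 3->3, 14->7, 15->8, 9->4, 2->2, 1->1
Step 2: d_i = R_x(i) - R_y(i); compute d_i^2.
  (5-9)^2=16, (8-6)^2=4, (4-5)^2=1, (9-3)^2=36, (2-7)^2=25, (7-8)^2=1, (3-4)^2=1, (1-2)^2=1, (6-1)^2=25
sum(d^2) = 110.
Step 3: rho = 1 - 6*110 / (9*(9^2 - 1)) = 1 - 660/720 = 0.083333.
Step 4: Under H0, t = rho * sqrt((n-2)/(1-rho^2)) = 0.2212 ~ t(7).
Step 5: Two-sided p-value from the t-distribution with 7 df = 0.831214.
Step 6: alpha = 0.05. fail to reject H0.

rho = 0.0833, p = 0.831214, fail to reject H0 at alpha = 0.05.


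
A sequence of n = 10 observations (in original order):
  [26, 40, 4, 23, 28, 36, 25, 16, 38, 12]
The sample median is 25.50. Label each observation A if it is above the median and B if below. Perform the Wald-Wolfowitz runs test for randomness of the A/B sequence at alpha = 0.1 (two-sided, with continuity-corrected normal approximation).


Step 1: Compute median = 25.50; label A = above, B = below.
Labels in order: AABBAABBAB  (n_A = 5, n_B = 5)
Step 2: Count runs R = 6.
Step 3: Under H0 (random ordering), E[R] = 2*n_A*n_B/(n_A+n_B) + 1 = 2*5*5/10 + 1 = 6.0000.
        Var[R] = 2*n_A*n_B*(2*n_A*n_B - n_A - n_B) / ((n_A+n_B)^2 * (n_A+n_B-1)) = 2000/900 = 2.2222.
        SD[R] = 1.4907.
Step 4: R = E[R], so z = 0 with no continuity correction.
Step 5: Two-sided p-value via normal approximation = 2*(1 - Phi(|z|)) = 1.000000.
Step 6: alpha = 0.1. fail to reject H0.

R = 6, z = 0.0000, p = 1.000000, fail to reject H0.


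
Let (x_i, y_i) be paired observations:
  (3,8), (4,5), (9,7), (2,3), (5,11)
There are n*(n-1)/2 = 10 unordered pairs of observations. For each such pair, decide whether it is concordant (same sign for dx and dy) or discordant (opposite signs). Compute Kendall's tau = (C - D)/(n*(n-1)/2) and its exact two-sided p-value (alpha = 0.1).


Step 1: Enumerate the 10 unordered pairs (i,j) with i<j and classify each by sign(x_j-x_i) * sign(y_j-y_i).
  (1,2):dx=+1,dy=-3->D; (1,3):dx=+6,dy=-1->D; (1,4):dx=-1,dy=-5->C; (1,5):dx=+2,dy=+3->C
  (2,3):dx=+5,dy=+2->C; (2,4):dx=-2,dy=-2->C; (2,5):dx=+1,dy=+6->C; (3,4):dx=-7,dy=-4->C
  (3,5):dx=-4,dy=+4->D; (4,5):dx=+3,dy=+8->C
Step 2: C = 7, D = 3, total pairs = 10.
Step 3: tau = (C - D)/(n(n-1)/2) = (7 - 3)/10 = 0.400000.
Step 4: Exact two-sided p-value (enumerate n! = 120 permutations of y under H0): p = 0.483333.
Step 5: alpha = 0.1. fail to reject H0.

tau_b = 0.4000 (C=7, D=3), p = 0.483333, fail to reject H0.


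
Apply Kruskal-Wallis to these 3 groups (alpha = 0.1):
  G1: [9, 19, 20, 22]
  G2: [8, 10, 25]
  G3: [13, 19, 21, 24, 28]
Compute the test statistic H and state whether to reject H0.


Step 1: Combine all N = 12 observations and assign midranks.
sorted (value, group, rank): (8,G2,1), (9,G1,2), (10,G2,3), (13,G3,4), (19,G1,5.5), (19,G3,5.5), (20,G1,7), (21,G3,8), (22,G1,9), (24,G3,10), (25,G2,11), (28,G3,12)
Step 2: Sum ranks within each group.
R_1 = 23.5 (n_1 = 4)
R_2 = 15 (n_2 = 3)
R_3 = 39.5 (n_3 = 5)
Step 3: H = 12/(N(N+1)) * sum(R_i^2/n_i) - 3(N+1)
     = 12/(12*13) * (23.5^2/4 + 15^2/3 + 39.5^2/5) - 3*13
     = 0.076923 * 525.112 - 39
     = 1.393269.
Step 4: Ties present; correction factor C = 1 - 6/(12^3 - 12) = 0.996503. Corrected H = 1.393269 / 0.996503 = 1.398158.
Step 5: Under H0, H ~ chi^2(2); p-value = 0.497043.
Step 6: alpha = 0.1. fail to reject H0.

H = 1.3982, df = 2, p = 0.497043, fail to reject H0.


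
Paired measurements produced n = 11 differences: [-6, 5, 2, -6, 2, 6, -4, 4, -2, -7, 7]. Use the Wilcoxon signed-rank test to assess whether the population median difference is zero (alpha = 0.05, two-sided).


Step 1: Drop any zero differences (none here) and take |d_i|.
|d| = [6, 5, 2, 6, 2, 6, 4, 4, 2, 7, 7]
Step 2: Midrank |d_i| (ties get averaged ranks).
ranks: |6|->8, |5|->6, |2|->2, |6|->8, |2|->2, |6|->8, |4|->4.5, |4|->4.5, |2|->2, |7|->10.5, |7|->10.5
Step 3: Attach original signs; sum ranks with positive sign and with negative sign.
W+ = 6 + 2 + 2 + 8 + 4.5 + 10.5 = 33
W- = 8 + 8 + 4.5 + 2 + 10.5 = 33
(Check: W+ + W- = 66 should equal n(n+1)/2 = 66.)
Step 4: Test statistic W = min(W+, W-) = 33.
Step 5: Ties in |d|, so use the tie-corrected normal approximation.
        E[W] = n(n+1)/4 = 11*12/4 = 33.
        Tie groups: |d|=2 (t=3), |d|=4 (t=2), |d|=6 (t=3), |d|=7 (t=2); sum(t^3 - t) = 60.
        Var[W] = n(n+1)(2n+1)/24 - sum(t^3-t)/48 = 3036/24 - 60/48 = 125.25.
        z = (W - E[W]) / sqrt(Var[W]) = (33 - 33) / 11.1915 = 0.0000.
        Two-sided p = 2*Phi(z) = 1.000000.
Step 6: alpha = 0.05. fail to reject H0.

W+ = 33, W- = 33, W = min = 33, p = 1.000000, fail to reject H0.


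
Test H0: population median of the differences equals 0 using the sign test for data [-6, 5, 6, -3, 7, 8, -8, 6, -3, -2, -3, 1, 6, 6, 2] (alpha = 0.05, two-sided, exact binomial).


Step 1: Discard zero differences. Original n = 15; n_eff = number of nonzero differences = 15.
Nonzero differences (with sign): -6, +5, +6, -3, +7, +8, -8, +6, -3, -2, -3, +1, +6, +6, +2
Step 2: Count signs: positive = 9, negative = 6.
Step 3: Under H0: P(positive) = 0.5, so the number of positives S ~ Bin(15, 0.5).
Step 4: Two-sided exact p-value = sum of Bin(15,0.5) probabilities at or below the observed probability = 0.607239.
Step 5: alpha = 0.05. fail to reject H0.

n_eff = 15, pos = 9, neg = 6, p = 0.607239, fail to reject H0.
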